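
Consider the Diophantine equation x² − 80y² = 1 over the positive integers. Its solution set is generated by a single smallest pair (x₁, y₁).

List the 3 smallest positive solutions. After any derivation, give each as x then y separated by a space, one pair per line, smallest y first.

9 1
161 18
2889 323

d=80: √d = [8; 1,16] (ℓ=2, even), read p_1/q_1
i=0: a=8 ⇒ p=8, q=1
i=1: a=1 ⇒ p=9, q=1
(x₁, y₁) = (9, 1);  9² − 80·1² = 1 ✓
(9+1√80)^2 = 161 + 18√80
(9+1√80)^3 = 2889 + 323√80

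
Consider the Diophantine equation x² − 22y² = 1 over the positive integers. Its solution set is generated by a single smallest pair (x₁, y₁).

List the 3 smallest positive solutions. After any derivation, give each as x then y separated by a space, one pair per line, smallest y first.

√22 → a₀=4, period (1,2,4,2,1,8); ℓ=6 even so k=5
a_0=4:  p_0=4·1+0=4,  q_0=4·0+1=1
…
a_4=2:  p_4=2·61+14=136,  q_4=2·13+3=29
a_5=1:  p_5=1·136+61=197,  q_5=1·29+13=42
fundamental: x₁=197, y₁=42  (since 38809 − 22·1764 = 1)
n=2: (197,42)∘(197,42) = (197·197+22·42·42, 197·42+42·197) = (77617,16548)
n=3: (77617,16548)∘(197,42) = (197·77617+22·42·16548, 197·16548+42·77617) = (30580901,6519870)

197 42
77617 16548
30580901 6519870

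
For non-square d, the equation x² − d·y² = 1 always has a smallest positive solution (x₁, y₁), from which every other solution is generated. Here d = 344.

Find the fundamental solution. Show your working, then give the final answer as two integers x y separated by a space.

10405 561

[18; 1,1,4,1,3,1,4,1,1,36] for √344; ℓ=10 ⇒ convergent index 9
i=0: a=18 ⇒ p=18, q=1
…
i=2: a=1 ⇒ p=37, q=2
…
i=4: a=1 ⇒ p=204, q=11
i=5: a=3 ⇒ p=779, q=42
…
i=8: a=1 ⇒ p=5694, q=307
i=9: a=1 ⇒ p=10405, q=561
→ (10405, 561).  Check: 10405²=108264025, 344·561²=108264024, difference 1.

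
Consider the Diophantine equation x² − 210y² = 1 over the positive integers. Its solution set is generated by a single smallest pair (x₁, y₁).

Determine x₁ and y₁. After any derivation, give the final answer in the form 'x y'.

29 2

d=210: √d = [14; 2,28] (ℓ=2, even), read p_1/q_1
i=0: a=14 ⇒ p=14, q=1
i=1: a=2 ⇒ p=29, q=2
(x₁, y₁) = (29, 2);  29² − 210·2² = 1 ✓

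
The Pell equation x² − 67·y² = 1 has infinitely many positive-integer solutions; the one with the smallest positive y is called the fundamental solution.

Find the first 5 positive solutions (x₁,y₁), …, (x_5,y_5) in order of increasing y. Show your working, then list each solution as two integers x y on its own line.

48842 5967
4771081927 582880428
466058366908226 56938091722785
45526445508292066657 5561940551265649512
4447205302565943872414162 543312600752895615207423

[8; 5,2,1,1,7,1,1,2,5,16] for √67; ℓ=10 ⇒ convergent index 9
i=0: a=8 ⇒ p=8, q=1
i=1: a=5 ⇒ p=41, q=5
i=2: a=2 ⇒ p=90, q=11
…
i=4: a=1 ⇒ p=221, q=27
…
i=6: a=1 ⇒ p=1899, q=232
i=7: a=1 ⇒ p=3577, q=437
i=8: a=2 ⇒ p=9053, q=1106
i=9: a=5 ⇒ p=48842, q=5967
fundamental: x₁=48842, y₁=5967  (since 2385540964 − 67·35605089 = 1)
(48842+5967√67)^2 = 4771081927 + 582880428√67
(48842+5967√67)^3 = 466058366908226 + 56938091722785√67
(48842+5967√67)^4 = 45526445508292066657 + 5561940551265649512√67
(48842+5967√67)^5 = 4447205302565943872414162 + 543312600752895615207423√67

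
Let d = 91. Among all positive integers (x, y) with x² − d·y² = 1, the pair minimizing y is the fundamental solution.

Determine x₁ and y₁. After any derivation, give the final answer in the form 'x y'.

1574 165

[9; 1,1,5,1,5,1,1,18] for √91; ℓ=8 ⇒ convergent index 7
step 0: (9, 1)  from 9·(1,0) + (0,1)
step 1: (10, 1)  from 1·(9,1) + (1,0)
step 2: (19, 2)  from 1·(10,1) + (9,1)
…
step 4: (124, 13)  from 1·(105,11) + (19,2)
step 5: (725, 76)  from 5·(124,13) + (105,11)
step 6: (849, 89)  from 1·(725,76) + (124,13)
step 7: (1574, 165)  from 1·(849,89) + (725,76)
fundamental: x₁=1574, y₁=165  (since 2477476 − 91·27225 = 1)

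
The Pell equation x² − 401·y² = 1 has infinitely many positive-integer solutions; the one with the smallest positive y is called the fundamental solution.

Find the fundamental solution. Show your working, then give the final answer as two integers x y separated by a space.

d=401: √d = [20; 40] (ℓ=1, odd), read p_1/q_1
a_0=20:  p_0=20·1+0=20,  q_0=20·0+1=1
a_1=40:  p_1=40·20+1=801,  q_1=40·1+0=40
fundamental: x₁=801, y₁=40  (since 641601 − 401·1600 = 1)

801 40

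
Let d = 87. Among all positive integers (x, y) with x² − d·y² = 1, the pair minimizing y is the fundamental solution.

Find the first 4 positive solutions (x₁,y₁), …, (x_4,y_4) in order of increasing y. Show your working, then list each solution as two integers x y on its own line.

28 3
1567 168
87724 9405
4910977 526512

√87 → a₀=9, period (3,18); ℓ=2 even so k=1
a_0=9:  p_0=9·1+0=9,  q_0=9·0+1=1
a_1=3:  p_1=3·9+1=28,  q_1=3·1+0=3
→ (28, 3).  Check: 28²=784, 87·3²=783, difference 1.
n=2: (28,3)∘(28,3) = (28·28+87·3·3, 28·3+3·28) = (1567,168)
n=3: (1567,168)∘(28,3) = (28·1567+87·3·168, 28·168+3·1567) = (87724,9405)
n=4: (87724,9405)∘(28,3) = (28·87724+87·3·9405, 28·9405+3·87724) = (4910977,526512)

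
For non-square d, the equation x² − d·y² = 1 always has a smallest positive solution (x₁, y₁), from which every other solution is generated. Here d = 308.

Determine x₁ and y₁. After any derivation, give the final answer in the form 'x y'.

d=308: √d = [17; 1,1,4,1,1,34] (ℓ=6, even), read p_5/q_5
k=0  a_k=17  p_k/q_k = 17/1
k=1  a_k=1  p_k/q_k = 18/1
k=2  a_k=1  p_k/q_k = 35/2
k=3  a_k=4  p_k/q_k = 158/9
k=4  a_k=1  p_k/q_k = 193/11
k=5  a_k=1  p_k/q_k = 351/20
fundamental: x₁=351, y₁=20  (since 123201 − 308·400 = 1)

351 20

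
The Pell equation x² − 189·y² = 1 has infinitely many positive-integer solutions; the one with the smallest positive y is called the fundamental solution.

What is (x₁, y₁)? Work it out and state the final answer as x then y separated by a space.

55 4

d=189: √d = [13; 1,2,1,26] (ℓ=4, even), read p_3/q_3
step 0: (13, 1)  from 13·(1,0) + (0,1)
…
step 2: (41, 3)  from 2·(14,1) + (13,1)
step 3: (55, 4)  from 1·(41,3) + (14,1)
fundamental: x₁=55, y₁=4  (since 3025 − 189·16 = 1)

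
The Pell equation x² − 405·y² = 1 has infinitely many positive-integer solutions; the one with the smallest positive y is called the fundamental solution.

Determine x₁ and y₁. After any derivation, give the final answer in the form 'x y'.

d=405: √d = [20; 8,40] (ℓ=2, even), read p_1/q_1
a_0=20:  p_0=20·1+0=20,  q_0=20·0+1=1
a_1=8:  p_1=8·20+1=161,  q_1=8·1+0=8
(x₁, y₁) = (161, 8);  161² − 405·8² = 1 ✓

161 8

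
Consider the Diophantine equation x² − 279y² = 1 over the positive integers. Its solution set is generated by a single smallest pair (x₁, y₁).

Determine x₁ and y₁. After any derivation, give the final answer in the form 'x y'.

1520 91

d=279: √d = [16; 1,2,2,1,2,2,1,32] (ℓ=8, even), read p_7/q_7
i=0: a=16 ⇒ p=16, q=1
…
i=2: a=2 ⇒ p=50, q=3
i=3: a=2 ⇒ p=117, q=7
i=4: a=1 ⇒ p=167, q=10
i=5: a=2 ⇒ p=451, q=27
i=6: a=2 ⇒ p=1069, q=64
i=7: a=1 ⇒ p=1520, q=91
→ (1520, 91).  Check: 1520²=2310400, 279·91²=2310399, difference 1.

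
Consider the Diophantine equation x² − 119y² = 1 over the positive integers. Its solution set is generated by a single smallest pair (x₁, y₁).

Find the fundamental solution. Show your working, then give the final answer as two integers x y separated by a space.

120 11

[10; 1,9,1,20] for √119; ℓ=4 ⇒ convergent index 3
k=0  a_k=10  p_k/q_k = 10/1
…
k=2  a_k=9  p_k/q_k = 109/10
k=3  a_k=1  p_k/q_k = 120/11
→ (120, 11).  Check: 120²=14400, 119·11²=14399, difference 1.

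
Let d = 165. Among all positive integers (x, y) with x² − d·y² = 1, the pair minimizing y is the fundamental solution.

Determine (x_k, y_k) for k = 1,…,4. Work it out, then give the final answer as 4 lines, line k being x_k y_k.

1079 84
2328481 181272
5024860919 391184892
10843647534721 844176815664

√165 → a₀=12, period (1,5,2,5,1,24); ℓ=6 even so k=5
i=0: a=12 ⇒ p=12, q=1
i=1: a=1 ⇒ p=13, q=1
i=2: a=5 ⇒ p=77, q=6
…
i=4: a=5 ⇒ p=912, q=71
i=5: a=1 ⇒ p=1079, q=84
→ (1079, 84).  Check: 1079²=1164241, 165·84²=1164240, difference 1.
(1079+84√165)^2 = 2328481 + 181272√165
(1079+84√165)^3 = 5024860919 + 391184892√165
(1079+84√165)^4 = 10843647534721 + 844176815664√165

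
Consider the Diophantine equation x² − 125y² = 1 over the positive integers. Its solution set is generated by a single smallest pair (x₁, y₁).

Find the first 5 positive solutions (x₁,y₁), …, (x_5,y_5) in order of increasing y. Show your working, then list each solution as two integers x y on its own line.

930249 83204
1730726404001 154800875592
3220013013190122249 288006719437081612
5990827771012465337616001 535835925499096664087184
11145923086309929722690704506249 996921667718930338621440576020

[11; 5,1,1,5,22] for √125; ℓ=5 ⇒ convergent index 9
i=0: a=11 ⇒ p=11, q=1
…
i=6: a=5 ⇒ p=76317, q=6826
…
i=8: a=1 ⇒ p=167761, q=15005
i=9: a=5 ⇒ p=930249, q=83204
→ (930249, 83204).  Check: 930249²=865363202001, 125·83204²=865363202000, difference 1.
(930249+83204√125)^2 = 1730726404001 + 154800875592√125
(930249+83204√125)^3 = 3220013013190122249 + 288006719437081612√125
(930249+83204√125)^4 = 5990827771012465337616001 + 535835925499096664087184√125
(930249+83204√125)^5 = 11145923086309929722690704506249 + 996921667718930338621440576020√125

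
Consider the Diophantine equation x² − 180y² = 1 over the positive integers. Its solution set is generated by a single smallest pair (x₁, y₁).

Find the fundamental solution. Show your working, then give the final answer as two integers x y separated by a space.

[13; 2,2,2,26] for √180; ℓ=4 ⇒ convergent index 3
step 0: (13, 1)  from 13·(1,0) + (0,1)
…
step 2: (67, 5)  from 2·(27,2) + (13,1)
step 3: (161, 12)  from 2·(67,5) + (27,2)
(x₁, y₁) = (161, 12);  161² − 180·12² = 1 ✓

161 12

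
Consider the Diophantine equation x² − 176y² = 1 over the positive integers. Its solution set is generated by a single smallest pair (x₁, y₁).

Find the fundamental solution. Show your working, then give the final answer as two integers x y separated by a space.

199 15

√176 → a₀=13, period (3,1,3,26); ℓ=4 even so k=3
i=0: a=13 ⇒ p=13, q=1
i=1: a=3 ⇒ p=40, q=3
i=2: a=1 ⇒ p=53, q=4
i=3: a=3 ⇒ p=199, q=15
fundamental: x₁=199, y₁=15  (since 39601 − 176·225 = 1)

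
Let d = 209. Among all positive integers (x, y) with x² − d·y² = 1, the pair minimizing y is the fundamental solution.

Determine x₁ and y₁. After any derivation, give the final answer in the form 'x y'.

46551 3220

d=209: √d = [14; 2,5,3,2,3,5,2,28] (ℓ=8, even), read p_7/q_7
step 0: (14, 1)  from 14·(1,0) + (0,1)
step 1: (29, 2)  from 2·(14,1) + (1,0)
…
step 4: (1171, 81)  from 2·(506,35) + (159,11)
…
step 6: (21266, 1471)  from 5·(4019,278) + (1171,81)
step 7: (46551, 3220)  from 2·(21266,1471) + (4019,278)
(x₁, y₁) = (46551, 3220);  46551² − 209·3220² = 1 ✓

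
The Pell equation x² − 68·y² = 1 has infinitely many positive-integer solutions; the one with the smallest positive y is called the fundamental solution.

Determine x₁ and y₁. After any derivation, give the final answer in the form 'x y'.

33 4

d=68: √d = [8; 4,16] (ℓ=2, even), read p_1/q_1
i=0: a=8 ⇒ p=8, q=1
i=1: a=4 ⇒ p=33, q=4
(x₁, y₁) = (33, 4);  33² − 68·4² = 1 ✓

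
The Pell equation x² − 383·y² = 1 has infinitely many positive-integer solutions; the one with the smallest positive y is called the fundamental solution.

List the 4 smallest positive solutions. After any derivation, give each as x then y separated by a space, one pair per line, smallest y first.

18768 959
704475647 35997024
26443197867024 1351184291905
992571874432137217 50718053544949056

√383 → a₀=19, period (1,1,3,19,3,1,1,38); ℓ=8 even so k=7
step 0: (19, 1)  from 19·(1,0) + (0,1)
…
step 4: (2642, 135)  from 19·(137,7) + (39,2)
step 5: (8063, 412)  from 3·(2642,135) + (137,7)
step 6: (10705, 547)  from 1·(8063,412) + (2642,135)
step 7: (18768, 959)  from 1·(10705,547) + (8063,412)
→ (18768, 959).  Check: 18768²=352237824, 383·959²=352237823, difference 1.
(18768+959√383)^2 = 704475647 + 35997024√383
(18768+959√383)^3 = 26443197867024 + 1351184291905√383
(18768+959√383)^4 = 992571874432137217 + 50718053544949056√383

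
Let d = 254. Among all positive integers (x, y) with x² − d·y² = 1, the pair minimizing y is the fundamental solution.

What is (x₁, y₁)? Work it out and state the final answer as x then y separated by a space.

255 16

√254 → a₀=15, period (1,14,1,30); ℓ=4 even so k=3
k=0  a_k=15  p_k/q_k = 15/1
k=1  a_k=1  p_k/q_k = 16/1
k=2  a_k=14  p_k/q_k = 239/15
k=3  a_k=1  p_k/q_k = 255/16
fundamental: x₁=255, y₁=16  (since 65025 − 254·256 = 1)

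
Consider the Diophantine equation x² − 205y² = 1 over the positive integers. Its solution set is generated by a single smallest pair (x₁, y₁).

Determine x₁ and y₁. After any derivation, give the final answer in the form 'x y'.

39689 2772

√205 → a₀=14, period (3,6,1,4,1,6,3,28); ℓ=8 even so k=7
i=0: a=14 ⇒ p=14, q=1
i=1: a=3 ⇒ p=43, q=3
i=2: a=6 ⇒ p=272, q=19
i=3: a=1 ⇒ p=315, q=22
…
i=6: a=6 ⇒ p=12614, q=881
i=7: a=3 ⇒ p=39689, q=2772
(x₁, y₁) = (39689, 2772);  39689² − 205·2772² = 1 ✓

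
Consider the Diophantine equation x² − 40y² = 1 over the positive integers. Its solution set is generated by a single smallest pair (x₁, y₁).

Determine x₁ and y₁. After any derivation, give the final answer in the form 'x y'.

19 3

d=40: √d = [6; 3,12] (ℓ=2, even), read p_1/q_1
a_0=6:  p_0=6·1+0=6,  q_0=6·0+1=1
a_1=3:  p_1=3·6+1=19,  q_1=3·1+0=3
→ (19, 3).  Check: 19²=361, 40·3²=360, difference 1.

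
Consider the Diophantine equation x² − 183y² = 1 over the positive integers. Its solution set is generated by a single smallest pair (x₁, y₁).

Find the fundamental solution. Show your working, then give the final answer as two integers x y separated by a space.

√183 = [13; 1,1,8,1,1,26, …], period ℓ=6 (even) → k=5
step 0: (13, 1)  from 13·(1,0) + (0,1)
…
step 2: (27, 2)  from 1·(14,1) + (13,1)
…
step 4: (257, 19)  from 1·(230,17) + (27,2)
step 5: (487, 36)  from 1·(257,19) + (230,17)
→ (487, 36).  Check: 487²=237169, 183·36²=237168, difference 1.

487 36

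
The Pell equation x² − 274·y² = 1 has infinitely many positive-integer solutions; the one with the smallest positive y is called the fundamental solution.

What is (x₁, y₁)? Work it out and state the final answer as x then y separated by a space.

3959299 239190

[16; 1,1,4,4,1,1,32] for √274; ℓ=7 ⇒ convergent index 13
k=0  a_k=16  p_k/q_k = 16/1
…
k=6  a_k=1  p_k/q_k = 1407/85
…
k=11  a_k=4  p_k/q_k = 1770023/106931
k=12  a_k=1  p_k/q_k = 2189276/132259
k=13  a_k=1  p_k/q_k = 3959299/239190
fundamental: x₁=3959299, y₁=239190  (since 15676048571401 − 274·57211856100 = 1)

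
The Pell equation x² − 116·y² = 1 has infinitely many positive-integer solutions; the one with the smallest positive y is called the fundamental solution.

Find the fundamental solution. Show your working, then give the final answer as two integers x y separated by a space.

9801 910

√116 → a₀=10, period (1,3,2,1,4,1,2,3,1,20); ℓ=10 even so k=9
step 0: (10, 1)  from 10·(1,0) + (0,1)
…
step 4: (140, 13)  from 1·(97,9) + (43,4)
…
step 7: (2251, 209)  from 2·(797,74) + (657,61)
step 8: (7550, 701)  from 3·(2251,209) + (797,74)
step 9: (9801, 910)  from 1·(7550,701) + (2251,209)
(x₁, y₁) = (9801, 910);  9801² − 116·910² = 1 ✓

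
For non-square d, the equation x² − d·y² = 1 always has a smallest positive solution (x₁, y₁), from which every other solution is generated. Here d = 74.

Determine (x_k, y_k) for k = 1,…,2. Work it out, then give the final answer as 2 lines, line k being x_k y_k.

d=74: √d = [8; 1,1,1,1,16] (ℓ=5, odd), read p_9/q_9
i=0: a=8 ⇒ p=8, q=1
…
i=3: a=1 ⇒ p=26, q=3
i=4: a=1 ⇒ p=43, q=5
…
i=8: a=1 ⇒ p=2228, q=259
i=9: a=1 ⇒ p=3699, q=430
fundamental: x₁=3699, y₁=430  (since 13682601 − 74·184900 = 1)
(x_2, y_2) = (3699·3699 + 74·430·430, 3699·430 + 430·3699) = (27365201, 3181140)

3699 430
27365201 3181140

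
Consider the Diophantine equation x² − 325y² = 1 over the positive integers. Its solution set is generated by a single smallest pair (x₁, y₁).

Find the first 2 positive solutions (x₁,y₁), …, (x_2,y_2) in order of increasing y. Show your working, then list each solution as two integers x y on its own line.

649 36
842401 46728

d=325: √d = [18; 36] (ℓ=1, odd), read p_1/q_1
a_0=18:  p_0=18·1+0=18,  q_0=18·0+1=1
a_1=36:  p_1=36·18+1=649,  q_1=36·1+0=36
(x₁, y₁) = (649, 36);  649² − 325·36² = 1 ✓
k=2:  x_2 = 649·649+325·36·36 = 842401,  y_2 = 649·36+36·649 = 46728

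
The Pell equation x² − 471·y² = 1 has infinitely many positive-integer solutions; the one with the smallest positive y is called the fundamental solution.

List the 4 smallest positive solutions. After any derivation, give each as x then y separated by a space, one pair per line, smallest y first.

7838695 361188
122890278606049 5662485139320
1926598824915678693415 88772987898323613612
30204041151744689101078780801 1391728752747293974319493360

√471 → a₀=21, period (1,2,2,1,3,…,2,1,42); ℓ=14 even so k=13
a_0=21:  p_0=21·1+0=21,  q_0=21·0+1=1
a_1=1:  p_1=1·21+1=22,  q_1=1·1+0=1
…
a_4=1:  p_4=1·152+65=217,  q_4=1·7+3=10
…
a_6=4:  p_6=4·803+217=3429,  q_6=4·37+10=158
a_7=14:  p_7=14·3429+803=48809,  q_7=14·158+37=2249
a_8=4:  p_8=4·48809+3429=198665,  q_8=4·2249+158=9154
…
a_10=1:  p_10=1·644804+198665=843469,  q_10=1·29711+9154=38865
a_11=2:  p_11=2·843469+644804=2331742,  q_11=2·38865+29711=107441
a_12=2:  p_12=2·2331742+843469=5506953,  q_12=2·107441+38865=253747
a_13=1:  p_13=1·5506953+2331742=7838695,  q_13=1·253747+107441=361188
fundamental: x₁=7838695, y₁=361188  (since 61445139303025 − 471·130456771344 = 1)
n=2: (7838695,361188)∘(7838695,361188) = (7838695·7838695+471·361188·361188, 7838695·361188+361188·7838695) = (122890278606049,5662485139320)
n=3: (122890278606049,5662485139320)∘(7838695,361188) = (7838695·122890278606049+471·361188·5662485139320, 7838695·5662485139320+361188·122890278606049) = (1926598824915678693415,88772987898323613612)
n=4: (1926598824915678693415,88772987898323613612)∘(7838695,361188) = (7838695·1926598824915678693415+471·361188·88772987898323613612, 7838695·88772987898323613612+361188·1926598824915678693415) = (30204041151744689101078780801,1391728752747293974319493360)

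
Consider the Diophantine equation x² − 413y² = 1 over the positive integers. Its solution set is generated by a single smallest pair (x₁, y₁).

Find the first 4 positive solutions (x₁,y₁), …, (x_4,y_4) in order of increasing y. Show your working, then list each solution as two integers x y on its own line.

d=413: √d = [20; 3,9,1,4,1,9,3,40] (ℓ=8, even), read p_7/q_7
k=0  a_k=20  p_k/q_k = 20/1
k=1  a_k=3  p_k/q_k = 61/3
k=2  a_k=9  p_k/q_k = 569/28
k=3  a_k=1  p_k/q_k = 630/31
k=4  a_k=4  p_k/q_k = 3089/152
…
k=6  a_k=9  p_k/q_k = 36560/1799
k=7  a_k=3  p_k/q_k = 113399/5580
fundamental: x₁=113399, y₁=5580  (since 12859333201 − 413·31136400 = 1)
(113399+5580√413)^2 = 25718666401 + 1265532840√413
(113399+5580√413)^3 = 5832942102300599 + 287020317040740√413
(113399+5580√413)^4 = 1322899602891852585601 + 65095633862940217680√413

113399 5580
25718666401 1265532840
5832942102300599 287020317040740
1322899602891852585601 65095633862940217680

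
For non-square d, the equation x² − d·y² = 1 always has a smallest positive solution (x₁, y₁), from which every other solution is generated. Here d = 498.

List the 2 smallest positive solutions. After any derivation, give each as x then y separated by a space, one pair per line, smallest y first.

179777 8056
64639539457 2896567024

√498 → a₀=22, period (3,6,22,6,3,44); ℓ=6 even so k=5
step 0: (22, 1)  from 22·(1,0) + (0,1)
step 1: (67, 3)  from 3·(22,1) + (1,0)
step 2: (424, 19)  from 6·(67,3) + (22,1)
step 3: (9395, 421)  from 22·(424,19) + (67,3)
step 4: (56794, 2545)  from 6·(9395,421) + (424,19)
step 5: (179777, 8056)  from 3·(56794,2545) + (9395,421)
fundamental: x₁=179777, y₁=8056  (since 32319769729 − 498·64899136 = 1)
(x_2, y_2) = (179777·179777 + 498·8056·8056, 179777·8056 + 8056·179777) = (64639539457, 2896567024)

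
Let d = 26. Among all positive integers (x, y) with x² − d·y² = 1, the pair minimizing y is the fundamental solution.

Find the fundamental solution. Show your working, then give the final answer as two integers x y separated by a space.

√26 → a₀=5, period (10); ℓ=1 odd so k=1
k=0  a_k=5  p_k/q_k = 5/1
k=1  a_k=10  p_k/q_k = 51/10
(x₁, y₁) = (51, 10);  51² − 26·10² = 1 ✓

51 10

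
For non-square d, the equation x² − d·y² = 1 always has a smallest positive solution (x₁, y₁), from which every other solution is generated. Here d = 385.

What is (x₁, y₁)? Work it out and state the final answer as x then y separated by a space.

95831 4884

√385 = [19; 1,1,1,1,1,…,1,1,38, …], period ℓ=16 (even) → k=15
k=0  a_k=19  p_k/q_k = 19/1
…
k=3  a_k=1  p_k/q_k = 59/3
k=4  a_k=1  p_k/q_k = 98/5
…
k=9  a_k=1  p_k/q_k = 2747/140
k=10  a_k=3  p_k/q_k = 10262/523
k=11  a_k=1  p_k/q_k = 13009/663
…
k=14  a_k=1  p_k/q_k = 59551/3035
k=15  a_k=1  p_k/q_k = 95831/4884
(x₁, y₁) = (95831, 4884);  95831² − 385·4884² = 1 ✓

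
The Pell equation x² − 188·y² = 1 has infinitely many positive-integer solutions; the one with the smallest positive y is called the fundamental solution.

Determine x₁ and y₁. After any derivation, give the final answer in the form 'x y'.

4607 336

[13; 1,2,2,6,2,2,1,26] for √188; ℓ=8 ⇒ convergent index 7
a_0=13:  p_0=13·1+0=13,  q_0=13·0+1=1
a_1=1:  p_1=1·13+1=14,  q_1=1·1+0=1
…
a_3=2:  p_3=2·41+14=96,  q_3=2·3+1=7
…
a_5=2:  p_5=2·617+96=1330,  q_5=2·45+7=97
a_6=2:  p_6=2·1330+617=3277,  q_6=2·97+45=239
a_7=1:  p_7=1·3277+1330=4607,  q_7=1·239+97=336
(x₁, y₁) = (4607, 336);  4607² − 188·336² = 1 ✓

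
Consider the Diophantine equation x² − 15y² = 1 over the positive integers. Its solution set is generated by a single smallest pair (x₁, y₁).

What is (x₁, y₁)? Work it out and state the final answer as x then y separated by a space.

4 1

d=15: √d = [3; 1,6] (ℓ=2, even), read p_1/q_1
i=0: a=3 ⇒ p=3, q=1
i=1: a=1 ⇒ p=4, q=1
fundamental: x₁=4, y₁=1  (since 16 − 15·1 = 1)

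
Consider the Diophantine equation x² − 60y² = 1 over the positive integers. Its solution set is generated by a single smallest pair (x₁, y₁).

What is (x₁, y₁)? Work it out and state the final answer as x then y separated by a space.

31 4

d=60: √d = [7; 1,2,1,14] (ℓ=4, even), read p_3/q_3
a_0=7:  p_0=7·1+0=7,  q_0=7·0+1=1
a_1=1:  p_1=1·7+1=8,  q_1=1·1+0=1
a_2=2:  p_2=2·8+7=23,  q_2=2·1+1=3
a_3=1:  p_3=1·23+8=31,  q_3=1·3+1=4
→ (31, 4).  Check: 31²=961, 60·4²=960, difference 1.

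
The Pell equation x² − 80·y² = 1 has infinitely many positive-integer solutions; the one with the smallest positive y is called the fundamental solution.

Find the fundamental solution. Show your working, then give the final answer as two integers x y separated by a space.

9 1

√80 = [8; 1,16, …], period ℓ=2 (even) → k=1
step 0: (8, 1)  from 8·(1,0) + (0,1)
step 1: (9, 1)  from 1·(8,1) + (1,0)
(x₁, y₁) = (9, 1);  9² − 80·1² = 1 ✓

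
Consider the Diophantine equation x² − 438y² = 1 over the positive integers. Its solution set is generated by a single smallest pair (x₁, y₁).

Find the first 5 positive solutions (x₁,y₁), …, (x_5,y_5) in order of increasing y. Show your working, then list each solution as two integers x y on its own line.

293 14
171697 8204
100614149 4807530
58959719617 2817204376
34550295081413 1650876956806

d=438: √d = [20; 1,12,1,40] (ℓ=4, even), read p_3/q_3
k=0  a_k=20  p_k/q_k = 20/1
…
k=2  a_k=12  p_k/q_k = 272/13
k=3  a_k=1  p_k/q_k = 293/14
fundamental: x₁=293, y₁=14  (since 85849 − 438·196 = 1)
k=2:  x_2 = 293·293+438·14·14 = 171697,  y_2 = 293·14+14·293 = 8204
k=3:  x_3 = 293·171697+438·14·8204 = 100614149,  y_3 = 293·8204+14·171697 = 4807530
k=4:  x_4 = 293·100614149+438·14·4807530 = 58959719617,  y_4 = 293·4807530+14·100614149 = 2817204376
k=5:  x_5 = 293·58959719617+438·14·2817204376 = 34550295081413,  y_5 = 293·2817204376+14·58959719617 = 1650876956806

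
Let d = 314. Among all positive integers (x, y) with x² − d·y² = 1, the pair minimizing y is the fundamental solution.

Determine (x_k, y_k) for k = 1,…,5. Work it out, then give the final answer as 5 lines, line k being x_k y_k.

392499 22150
308110930001 17387705700
241866463828532499 13649314199066450
189864690372162243720001 10714684347621377411400
149043402212524750531884812499 8411005783500436710995110750

[17; 1,2,1,1,2,1,34] for √314; ℓ=7 ⇒ convergent index 13
i=0: a=17 ⇒ p=17, q=1
…
i=2: a=2 ⇒ p=53, q=3
i=3: a=1 ⇒ p=71, q=4
…
i=7: a=34 ⇒ p=15381, q=868
…
i=12: a=2 ⇒ p=282617, q=15949
i=13: a=1 ⇒ p=392499, q=22150
fundamental: x₁=392499, y₁=22150  (since 154055465001 − 314·490622500 = 1)
k=2:  x_2 = 392499·392499+314·22150·22150 = 308110930001,  y_2 = 392499·22150+22150·392499 = 17387705700
k=3:  x_3 = 392499·308110930001+314·22150·17387705700 = 241866463828532499,  y_3 = 392499·17387705700+22150·308110930001 = 13649314199066450
k=4:  x_4 = 392499·241866463828532499+314·22150·13649314199066450 = 189864690372162243720001,  y_4 = 392499·13649314199066450+22150·241866463828532499 = 10714684347621377411400
k=5:  x_5 = 392499·189864690372162243720001+314·22150·10714684347621377411400 = 149043402212524750531884812499,  y_5 = 392499·10714684347621377411400+22150·189864690372162243720001 = 8411005783500436710995110750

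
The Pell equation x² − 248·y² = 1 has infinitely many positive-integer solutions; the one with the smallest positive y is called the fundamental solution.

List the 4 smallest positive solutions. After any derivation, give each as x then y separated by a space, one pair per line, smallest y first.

63 4
7937 504
999999 63500
125991937 8000496

√248 = [15; 1,2,1,30, …], period ℓ=4 (even) → k=3
k=0  a_k=15  p_k/q_k = 15/1
k=1  a_k=1  p_k/q_k = 16/1
k=2  a_k=2  p_k/q_k = 47/3
k=3  a_k=1  p_k/q_k = 63/4
→ (63, 4).  Check: 63²=3969, 248·4²=3968, difference 1.
k=2:  x_2 = 63·63+248·4·4 = 7937,  y_2 = 63·4+4·63 = 504
k=3:  x_3 = 63·7937+248·4·504 = 999999,  y_3 = 63·504+4·7937 = 63500
k=4:  x_4 = 63·999999+248·4·63500 = 125991937,  y_4 = 63·63500+4·999999 = 8000496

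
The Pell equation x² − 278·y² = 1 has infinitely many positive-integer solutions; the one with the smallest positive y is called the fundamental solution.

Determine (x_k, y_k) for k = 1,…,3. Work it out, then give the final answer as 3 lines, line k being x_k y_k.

2501 150
12510001 750300
62575022501 3753000450

[16; 1,2,16,2,1,32] for √278; ℓ=6 ⇒ convergent index 5
step 0: (16, 1)  from 16·(1,0) + (0,1)
step 1: (17, 1)  from 1·(16,1) + (1,0)
step 2: (50, 3)  from 2·(17,1) + (16,1)
step 3: (817, 49)  from 16·(50,3) + (17,1)
step 4: (1684, 101)  from 2·(817,49) + (50,3)
step 5: (2501, 150)  from 1·(1684,101) + (817,49)
→ (2501, 150).  Check: 2501²=6255001, 278·150²=6255000, difference 1.
n=2: (2501,150)∘(2501,150) = (2501·2501+278·150·150, 2501·150+150·2501) = (12510001,750300)
n=3: (12510001,750300)∘(2501,150) = (2501·12510001+278·150·750300, 2501·750300+150·12510001) = (62575022501,3753000450)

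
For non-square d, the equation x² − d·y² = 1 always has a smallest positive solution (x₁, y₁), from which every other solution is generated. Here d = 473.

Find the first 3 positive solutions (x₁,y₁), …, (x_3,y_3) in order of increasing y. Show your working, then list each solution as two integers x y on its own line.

87 4
15137 696
2633751 121100

√473 = [21; 1,2,1,42, …], period ℓ=4 (even) → k=3
step 0: (21, 1)  from 21·(1,0) + (0,1)
step 1: (22, 1)  from 1·(21,1) + (1,0)
step 2: (65, 3)  from 2·(22,1) + (21,1)
step 3: (87, 4)  from 1·(65,3) + (22,1)
→ (87, 4).  Check: 87²=7569, 473·4²=7568, difference 1.
k=2:  x_2 = 87·87+473·4·4 = 15137,  y_2 = 87·4+4·87 = 696
k=3:  x_3 = 87·15137+473·4·696 = 2633751,  y_3 = 87·696+4·15137 = 121100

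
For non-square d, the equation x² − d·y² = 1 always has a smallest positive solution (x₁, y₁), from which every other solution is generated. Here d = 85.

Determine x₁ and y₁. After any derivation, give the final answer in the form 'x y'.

285769 30996

√85 = [9; 4,1,1,4,18, …], period ℓ=5 (odd) → k=9
k=0  a_k=9  p_k/q_k = 9/1
k=1  a_k=4  p_k/q_k = 37/4
k=2  a_k=1  p_k/q_k = 46/5
k=3  a_k=1  p_k/q_k = 83/9
k=4  a_k=4  p_k/q_k = 378/41
k=5  a_k=18  p_k/q_k = 6887/747
k=6  a_k=4  p_k/q_k = 27926/3029
…
k=8  a_k=1  p_k/q_k = 62739/6805
k=9  a_k=4  p_k/q_k = 285769/30996
→ (285769, 30996).  Check: 285769²=81663921361, 85·30996²=81663921360, difference 1.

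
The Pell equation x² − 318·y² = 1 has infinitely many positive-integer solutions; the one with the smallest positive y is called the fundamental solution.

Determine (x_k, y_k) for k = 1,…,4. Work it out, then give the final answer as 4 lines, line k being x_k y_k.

107 6
22897 1284
4899851 274770
1048545217 58799496

d=318: √d = [17; 1,4,1,34] (ℓ=4, even), read p_3/q_3
step 0: (17, 1)  from 17·(1,0) + (0,1)
step 1: (18, 1)  from 1·(17,1) + (1,0)
step 2: (89, 5)  from 4·(18,1) + (17,1)
step 3: (107, 6)  from 1·(89,5) + (18,1)
fundamental: x₁=107, y₁=6  (since 11449 − 318·36 = 1)
(107+6√318)^2 = 22897 + 1284√318
(107+6√318)^3 = 4899851 + 274770√318
(107+6√318)^4 = 1048545217 + 58799496√318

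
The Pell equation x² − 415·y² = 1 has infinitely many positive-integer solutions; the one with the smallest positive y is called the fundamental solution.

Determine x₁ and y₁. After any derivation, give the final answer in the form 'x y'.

√415 = [20; 2,1,2,4,6,…,1,2,40, …], period ℓ=16 (even) → k=15
i=0: a=20 ⇒ p=20, q=1
i=1: a=2 ⇒ p=41, q=2
i=2: a=1 ⇒ p=61, q=3
…
i=6: a=1 ⇒ p=5154, q=253
i=7: a=1 ⇒ p=9595, q=471
i=8: a=3 ⇒ p=33939, q=1666
…
i=10: a=1 ⇒ p=77473, q=3803
…
i=12: a=4 ⇒ p=2110961, q=103623
i=13: a=2 ⇒ p=4730294, q=232201
i=14: a=1 ⇒ p=6841255, q=335824
i=15: a=2 ⇒ p=18412804, q=903849
fundamental: x₁=18412804, y₁=903849  (since 339031351142416 − 415·816943014801 = 1)

18412804 903849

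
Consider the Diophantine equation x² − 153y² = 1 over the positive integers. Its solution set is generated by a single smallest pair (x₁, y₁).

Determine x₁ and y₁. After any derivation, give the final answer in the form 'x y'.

2177 176

d=153: √d = [12; 2,1,2,2,2,1,2,24] (ℓ=8, even), read p_7/q_7
a_0=12:  p_0=12·1+0=12,  q_0=12·0+1=1
…
a_3=2:  p_3=2·37+25=99,  q_3=2·3+2=8
…
a_6=1:  p_6=1·569+235=804,  q_6=1·46+19=65
a_7=2:  p_7=2·804+569=2177,  q_7=2·65+46=176
→ (2177, 176).  Check: 2177²=4739329, 153·176²=4739328, difference 1.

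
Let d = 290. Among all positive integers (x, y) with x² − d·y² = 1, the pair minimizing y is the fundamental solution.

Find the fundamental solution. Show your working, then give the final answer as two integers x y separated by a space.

579 34

d=290: √d = [17; 34] (ℓ=1, odd), read p_1/q_1
i=0: a=17 ⇒ p=17, q=1
i=1: a=34 ⇒ p=579, q=34
→ (579, 34).  Check: 579²=335241, 290·34²=335240, difference 1.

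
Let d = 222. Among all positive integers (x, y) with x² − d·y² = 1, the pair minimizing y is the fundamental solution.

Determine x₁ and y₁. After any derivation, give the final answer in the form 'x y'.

149 10

d=222: √d = [14; 1,8,1,28] (ℓ=4, even), read p_3/q_3
step 0: (14, 1)  from 14·(1,0) + (0,1)
step 1: (15, 1)  from 1·(14,1) + (1,0)
step 2: (134, 9)  from 8·(15,1) + (14,1)
step 3: (149, 10)  from 1·(134,9) + (15,1)
→ (149, 10).  Check: 149²=22201, 222·10²=22200, difference 1.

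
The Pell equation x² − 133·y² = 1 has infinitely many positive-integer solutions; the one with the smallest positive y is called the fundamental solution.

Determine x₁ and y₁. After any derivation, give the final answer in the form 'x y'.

2588599 224460

[11; 1,1,7,5,1,…,1,1,22] for √133; ℓ=16 ⇒ convergent index 15
k=0  a_k=11  p_k/q_k = 11/1
k=1  a_k=1  p_k/q_k = 12/1
k=2  a_k=1  p_k/q_k = 23/2
k=3  a_k=7  p_k/q_k = 173/15
…
k=7  a_k=1  p_k/q_k = 3010/261
…
k=10  a_k=1  p_k/q_k = 18948/1643
…
k=12  a_k=5  p_k/q_k = 168583/14618
…
k=14  a_k=1  p_k/q_k = 1378591/119539
k=15  a_k=1  p_k/q_k = 2588599/224460
→ (2588599, 224460).  Check: 2588599²=6700844782801, 133·224460²=6700844782800, difference 1.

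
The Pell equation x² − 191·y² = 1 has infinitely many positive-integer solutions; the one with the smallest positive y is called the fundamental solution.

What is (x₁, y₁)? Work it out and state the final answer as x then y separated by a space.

8994000 650783

√191 → a₀=13, period (1,4,1,1,3,…,4,1,26); ℓ=16 even so k=15
k=0  a_k=13  p_k/q_k = 13/1
k=1  a_k=1  p_k/q_k = 14/1
…
k=4  a_k=1  p_k/q_k = 152/11
…
k=6  a_k=2  p_k/q_k = 1230/89
k=7  a_k=2  p_k/q_k = 2999/217
k=8  a_k=13  p_k/q_k = 40217/2910
…
k=10  a_k=2  p_k/q_k = 207083/14984
k=11  a_k=3  p_k/q_k = 704682/50989
k=12  a_k=1  p_k/q_k = 911765/65973
…
k=14  a_k=4  p_k/q_k = 7377553/533821
k=15  a_k=1  p_k/q_k = 8994000/650783
(x₁, y₁) = (8994000, 650783);  8994000² − 191·650783² = 1 ✓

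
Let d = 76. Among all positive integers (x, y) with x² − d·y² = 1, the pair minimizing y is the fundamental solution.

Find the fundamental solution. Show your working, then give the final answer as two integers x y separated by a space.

57799 6630

[8; 1,2,1,1,5,4,5,1,1,2,1,16] for √76; ℓ=12 ⇒ convergent index 11
a_0=8:  p_0=8·1+0=8,  q_0=8·0+1=1
…
a_3=1:  p_3=1·26+9=35,  q_3=1·3+1=4
…
a_5=5:  p_5=5·61+35=340,  q_5=5·7+4=39
…
a_9=1:  p_9=1·8866+7445=16311,  q_9=1·1017+854=1871
a_10=2:  p_10=2·16311+8866=41488,  q_10=2·1871+1017=4759
a_11=1:  p_11=1·41488+16311=57799,  q_11=1·4759+1871=6630
→ (57799, 6630).  Check: 57799²=3340724401, 76·6630²=3340724400, difference 1.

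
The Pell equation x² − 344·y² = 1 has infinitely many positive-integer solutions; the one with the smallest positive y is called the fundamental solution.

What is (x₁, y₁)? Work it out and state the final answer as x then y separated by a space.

10405 561

√344 → a₀=18, period (1,1,4,1,3,1,4,1,1,36); ℓ=10 even so k=9
i=0: a=18 ⇒ p=18, q=1
…
i=3: a=4 ⇒ p=167, q=9
…
i=5: a=3 ⇒ p=779, q=42
i=6: a=1 ⇒ p=983, q=53
…
i=8: a=1 ⇒ p=5694, q=307
i=9: a=1 ⇒ p=10405, q=561
→ (10405, 561).  Check: 10405²=108264025, 344·561²=108264024, difference 1.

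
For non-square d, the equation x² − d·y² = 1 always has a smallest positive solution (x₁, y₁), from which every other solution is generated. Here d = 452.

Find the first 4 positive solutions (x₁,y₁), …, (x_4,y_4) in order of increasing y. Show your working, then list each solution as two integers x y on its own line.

√452 = [21; 3,1,5,3,10,3,5,1,3,42, …], period ℓ=10 (even) → k=9
k=0  a_k=21  p_k/q_k = 21/1
…
k=2  a_k=1  p_k/q_k = 85/4
k=3  a_k=5  p_k/q_k = 489/23
k=4  a_k=3  p_k/q_k = 1552/73
…
k=6  a_k=3  p_k/q_k = 49579/2332
k=7  a_k=5  p_k/q_k = 263904/12413
k=8  a_k=1  p_k/q_k = 313483/14745
k=9  a_k=3  p_k/q_k = 1204353/56648
(x₁, y₁) = (1204353, 56648);  1204353² − 452·56648² = 1 ✓
n=2: (1204353,56648)∘(1204353,56648) = (1204353·1204353+452·56648·56648, 1204353·56648+56648·1204353) = (2900932297217,136448377488)
n=3: (2900932297217,136448377488)∘(1204353,56648) = (1204353·2900932297217+452·56648·136448377488, 1204353·136448377488+56648·2900932297217) = (6987493029899166849,328664025545553880)
n=4: (6987493029899166849,328664025545553880)∘(1204353,56648) = (1204353·6987493029899166849+452·56648·328664025545553880, 1204353·328664025545553880+56648·6987493029899166849) = (16830816386073401651890177,791655010315592455701792)

1204353 56648
2900932297217 136448377488
6987493029899166849 328664025545553880
16830816386073401651890177 791655010315592455701792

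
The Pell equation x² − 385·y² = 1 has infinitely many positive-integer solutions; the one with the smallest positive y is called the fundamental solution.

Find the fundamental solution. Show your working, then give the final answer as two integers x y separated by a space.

d=385: √d = [19; 1,1,1,1,1,…,1,1,38] (ℓ=16, even), read p_15/q_15
a_0=19:  p_0=19·1+0=19,  q_0=19·0+1=1
a_1=1:  p_1=1·19+1=20,  q_1=1·1+0=1
a_2=1:  p_2=1·20+19=39,  q_2=1·1+1=2
a_3=1:  p_3=1·39+20=59,  q_3=1·2+1=3
a_4=1:  p_4=1·59+39=98,  q_4=1·3+2=5
…
a_6=3:  p_6=3·157+98=569,  q_6=3·8+5=29
a_7=1:  p_7=1·569+157=726,  q_7=1·29+8=37
a_8=2:  p_8=2·726+569=2021,  q_8=2·37+29=103
a_9=1:  p_9=1·2021+726=2747,  q_9=1·103+37=140
…
a_11=1:  p_11=1·10262+2747=13009,  q_11=1·523+140=663
a_12=1:  p_12=1·13009+10262=23271,  q_12=1·663+523=1186
a_13=1:  p_13=1·23271+13009=36280,  q_13=1·1186+663=1849
a_14=1:  p_14=1·36280+23271=59551,  q_14=1·1849+1186=3035
a_15=1:  p_15=1·59551+36280=95831,  q_15=1·3035+1849=4884
(x₁, y₁) = (95831, 4884);  95831² − 385·4884² = 1 ✓

95831 4884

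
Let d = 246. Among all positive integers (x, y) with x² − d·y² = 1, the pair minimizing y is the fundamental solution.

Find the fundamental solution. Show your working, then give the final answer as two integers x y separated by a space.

88805 5662

√246 = [15; 1,2,5,1,14,1,5,2,1,30, …], period ℓ=10 (even) → k=9
i=0: a=15 ⇒ p=15, q=1
i=1: a=1 ⇒ p=16, q=1
…
i=4: a=1 ⇒ p=298, q=19
…
i=8: a=2 ⇒ p=60777, q=3875
i=9: a=1 ⇒ p=88805, q=5662
(x₁, y₁) = (88805, 5662);  88805² − 246·5662² = 1 ✓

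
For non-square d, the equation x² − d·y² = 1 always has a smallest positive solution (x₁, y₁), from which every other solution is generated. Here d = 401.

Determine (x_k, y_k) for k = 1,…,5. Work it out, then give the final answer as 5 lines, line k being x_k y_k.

[20; 40] for √401; ℓ=1 ⇒ convergent index 1
k=0  a_k=20  p_k/q_k = 20/1
k=1  a_k=40  p_k/q_k = 801/40
fundamental: x₁=801, y₁=40  (since 641601 − 401·1600 = 1)
(801+40√401)^2 = 1283201 + 64080√401
(801+40√401)^3 = 2055687201 + 102656120√401
(801+40√401)^4 = 3293209612801 + 164455040160√401
(801+40√401)^5 = 5275719744020001 + 263456871680200√401

801 40
1283201 64080
2055687201 102656120
3293209612801 164455040160
5275719744020001 263456871680200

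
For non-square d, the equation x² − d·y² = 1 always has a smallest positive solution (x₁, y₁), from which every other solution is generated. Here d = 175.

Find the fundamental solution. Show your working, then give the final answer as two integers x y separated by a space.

2024 153

d=175: √d = [13; 4,2,1,2,4,26] (ℓ=6, even), read p_5/q_5
step 0: (13, 1)  from 13·(1,0) + (0,1)
…
step 4: (463, 35)  from 2·(172,13) + (119,9)
step 5: (2024, 153)  from 4·(463,35) + (172,13)
→ (2024, 153).  Check: 2024²=4096576, 175·153²=4096575, difference 1.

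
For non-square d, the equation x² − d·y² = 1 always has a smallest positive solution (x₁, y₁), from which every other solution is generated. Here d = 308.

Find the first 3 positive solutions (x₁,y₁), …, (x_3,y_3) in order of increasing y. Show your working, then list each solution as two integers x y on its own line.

[17; 1,1,4,1,1,34] for √308; ℓ=6 ⇒ convergent index 5
i=0: a=17 ⇒ p=17, q=1
…
i=3: a=4 ⇒ p=158, q=9
i=4: a=1 ⇒ p=193, q=11
i=5: a=1 ⇒ p=351, q=20
fundamental: x₁=351, y₁=20  (since 123201 − 308·400 = 1)
(x_2, y_2) = (351·351 + 308·20·20, 351·20 + 20·351) = (246401, 14040)
(x_3, y_3) = (351·246401 + 308·20·14040, 351·14040 + 20·246401) = (172973151, 9856060)

351 20
246401 14040
172973151 9856060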